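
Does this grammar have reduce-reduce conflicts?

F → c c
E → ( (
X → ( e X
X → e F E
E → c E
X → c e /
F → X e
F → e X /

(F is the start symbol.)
No reduce-reduce conflicts

A reduce-reduce conflict occurs when an LR(0) state has two complete items [A → α .] and [B → β .] — both call for a reduction, and with no lookahead the parser cannot choose between them.

Augment with F' → F and build the canonical LR(0) collection (I0 = CLOSURE({[F' → . F]}), then GOTO on every symbol after a dot until no new states appear). It has 22 states:
  I0: { [F → . X e], [F → . c c], [F → . e X /], [F' → . F], [X → . ( e X], [X → . c e /], [X → . e F E] }  — shift
  I1: { [X → ( . e X] }  — shift
  I2: { [F' → F .] }  — accept
  I3: { [F → X . e] }  — shift
  I4: { [F → c . c], [X → c . e /] }  — shift
  I5: { [F → . X e], [F → . c c], [F → . e X /], [F → e . X /], [X → . ( e X], [X → . c e /], [X → . e F E], [X → e . F E] }  — shift
  I6: { [E → . ( (], [E → . c E], [X → e F . E] }  — shift
  I7: { [F → X . e], [F → e X . /] }  — shift
  I8: { [F → e X / .] }  — reduce
  I9: { [F → X e .] }  — reduce
  I10: { [E → ( . (] }  — shift
  I11: { [X → e F E .] }  — reduce
  I12: { [E → . ( (], [E → . c E], [E → c . E] }  — shift
  I13: { [E → c E .] }  — reduce
  I14: { [E → ( ( .] }  — reduce
  I15: { [F → c c .] }  — reduce
  I16: { [X → c e . /] }  — shift
  I17: { [X → c e / .] }  — reduce
  I18: { [X → ( e . X], [X → . ( e X], [X → . c e /], [X → . e F E] }  — shift
  I19: { [X → ( e X .] }  — reduce
  I20: { [X → c . e /] }  — shift
  I21: { [F → . X e], [F → . c c], [F → . e X /], [X → . ( e X], [X → . c e /], [X → . e F E], [X → e . F E] }  — shift

No state contains more than one complete item.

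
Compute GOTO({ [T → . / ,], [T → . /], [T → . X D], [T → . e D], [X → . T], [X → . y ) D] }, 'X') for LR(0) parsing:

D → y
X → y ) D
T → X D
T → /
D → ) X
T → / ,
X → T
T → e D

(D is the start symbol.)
GOTO(I, 'X') = CLOSURE({ [A → αX.β] : [A → α.Xβ] ∈ I, X = 'X' })

Items with dot before 'X', with the dot advanced:
  [T → . X D] → [T → X . D]
Closure of the advanced items:
  [T → X . D] has the dot before D: add [D → . y], [D → . ) X]

GOTO = { [D → . ) X], [D → . y], [T → X . D] }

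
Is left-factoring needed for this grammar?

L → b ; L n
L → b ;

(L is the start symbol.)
Yes, L has productions with common prefix 'b ;'

Left-factoring is needed when two productions for the same non-terminal
share a common prefix on the right-hand side.

Productions for L:
  L → b ; L n
  L → b ;

Found common prefix 'b ;' in productions for L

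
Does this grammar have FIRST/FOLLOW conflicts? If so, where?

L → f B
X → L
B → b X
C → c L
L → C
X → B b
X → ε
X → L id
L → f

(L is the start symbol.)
A FIRST/FOLLOW conflict occurs when a non-terminal N has a nullable alternative N → β (β ⇒* ε) and another alternative N → α with FIRST(α) ∩ FOLLOW(N) ≠ ∅: on such a lookahead the parser cannot decide between expanding α and letting N vanish via β.

Nullable non-terminals: X.
FIRST sets used below: FIRST(L) = { 'c', 'f' }, FIRST(B) = { 'b' }

X: nullable alternative(s) X → ε; FOLLOW(X) = { $, 'b', 'id' }
  X → L: FIRST \ {ε} = { 'c', 'f' } — disjoint from FOLLOW(X)
  X → B b: FIRST \ {ε} = { 'b' } — overlaps FOLLOW(X) on { 'b' }: CONFLICT
  X → ε: FIRST \ {ε} = { } — this is the only nullable alternative, skip
  X → L id: FIRST \ {ε} = { 'c', 'f' } — disjoint from FOLLOW(X)

B, C, L have no nullable alternative, so no FIRST/FOLLOW check is needed there.

So the grammar has 1 FIRST/FOLLOW conflict (marked CONFLICT above).

Answer: Yes. X → B b with FOLLOW(X) on { 'b' }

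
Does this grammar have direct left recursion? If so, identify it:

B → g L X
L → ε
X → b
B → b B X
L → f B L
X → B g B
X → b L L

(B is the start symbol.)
Direct left recursion occurs when N → N α for some non-terminal N (the right-hand side begins with the left-hand side itself).

B → g L X: starts with g
L → ε: starts with ε
X → b: starts with b
B → b B X: starts with b
L → f B L: starts with f
X → B g B: starts with B
X → b L L: starts with b

No direct left recursion found.

Answer: No direct left recursion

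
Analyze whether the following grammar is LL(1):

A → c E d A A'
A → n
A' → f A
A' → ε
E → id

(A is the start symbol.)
A grammar is LL(1) if for each non-terminal N with multiple productions, the predict sets of those productions are pairwise disjoint, where PREDICT(N → α) = (FIRST(α) \ {ε}) ∪ (FOLLOW(N) if α ⇒* ε).

Relevant sets:
  FOLLOW(A') = { $, 'f' }

For A:
  PREDICT(A → c E d A A') = { 'c' }
  PREDICT(A → n) = { 'n' }
For A':
  PREDICT(A' → f A) = { 'f' }
  PREDICT(A' → ε) = { $, 'f' }
E has a single production, so nothing to check there.

Conflict found: Predict set conflict for A': { 'f' }
The grammar is NOT LL(1).

Answer: No. Predict set conflict for A': { 'f' }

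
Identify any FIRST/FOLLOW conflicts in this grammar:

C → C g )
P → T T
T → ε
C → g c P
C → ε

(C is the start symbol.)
A FIRST/FOLLOW conflict occurs when a non-terminal N has a nullable alternative N → β (β ⇒* ε) and another alternative N → α with FIRST(α) ∩ FOLLOW(N) ≠ ∅: on such a lookahead the parser cannot decide between expanding α and letting N vanish via β.

Nullable non-terminals: C, P, T.
FIRST sets used below: FIRST(C) = { 'g', ε }

C: nullable alternative(s) C → ε; FOLLOW(C) = { $, 'g' }
  C → C g ): FIRST \ {ε} = { 'g' } — overlaps FOLLOW(C) on { 'g' }: CONFLICT
  C → g c P: FIRST \ {ε} = { 'g' } — overlaps FOLLOW(C) on { 'g' }: CONFLICT
  C → ε: FIRST \ {ε} = { } — this is the only nullable alternative, skip
P has a nullable alternative but only one production, so nothing to check.
T has a nullable alternative but only one production, so nothing to check.

So the grammar has 2 FIRST/FOLLOW conflicts (marked CONFLICT above).

Answer: Yes. C → C g ')' with FOLLOW(C) on { 'g' }; C → g c P with FOLLOW(C) on { 'g' }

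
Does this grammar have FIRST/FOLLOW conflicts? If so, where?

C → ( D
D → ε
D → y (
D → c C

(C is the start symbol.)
A FIRST/FOLLOW conflict occurs when a non-terminal N has a nullable alternative N → β (β ⇒* ε) and another alternative N → α with FIRST(α) ∩ FOLLOW(N) ≠ ∅: on such a lookahead the parser cannot decide between expanding α and letting N vanish via β.

Nullable non-terminals: D.

D: nullable alternative(s) D → ε; FOLLOW(D) = { $ }
  D → ε: FIRST \ {ε} = { } — this is the only nullable alternative, skip
  D → y (: FIRST \ {ε} = { 'y' } — disjoint from FOLLOW(D)
  D → c C: FIRST \ {ε} = { 'c' } — disjoint from FOLLOW(D)

C has no nullable alternative, so no FIRST/FOLLOW check is needed there.

No FIRST/FOLLOW conflicts found.

Answer: No FIRST/FOLLOW conflicts.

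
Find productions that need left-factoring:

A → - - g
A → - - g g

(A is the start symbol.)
Yes, A has productions with common prefix '- - g'

Left-factoring is needed when two productions for the same non-terminal
share a common prefix on the right-hand side.

Productions for A:
  A → - - g
  A → - - g g

Found common prefix '- - g' in productions for A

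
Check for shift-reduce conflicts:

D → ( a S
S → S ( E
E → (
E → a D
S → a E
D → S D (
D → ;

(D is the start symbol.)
Yes — I15: [D → ( a S .] vs [D → . ( a S]; I17: [D → ( a S .] vs [S → S . ( E]

A shift-reduce conflict occurs when an LR(0) state has both:
  - a complete (reduce) item [A → α .] (dot at the end), and
  - a shift item [B → β . c γ] (dot before a terminal).

Augment with D' → D and build the canonical LR(0) collection (I0 = CLOSURE({[D' → . D]}), then GOTO on every symbol after a dot until no new states appear). It has 19 states:
  I0: { [D → . ( a S], [D → . ;], [D → . S D (], [D' → . D], [S → . S ( E], [S → . a E] }  — shift
  I1: { [D → ( . a S] }  — shift
  I2: { [D → ; .] }  — reduce
  I3: { [D' → D .] }  — accept
  I4: { [D → . ( a S], [D → . ;], [D → . S D (], [D → S . D (], [S → . S ( E], [S → . a E], [S → S . ( E] }  — shift
  I5: { [E → . (], [E → . a D], [S → a . E] }  — shift
  I6: { [E → ( .] }  — reduce
  I7: { [S → a E .] }  — reduce
  I8: { [D → . ( a S], [D → . ;], [D → . S D (], [E → a . D], [S → . S ( E], [S → . a E] }  — shift
  I9: { [E → a D .] }  — reduce
  I10: { [D → ( . a S], [E → . (], [E → . a D], [S → S ( . E] }  — shift
  I11: { [D → S D . (] }  — shift
  I12: { [D → S D ( .] }  — reduce
  I13: { [S → S ( E .] }  — reduce
  I14: { [D → ( a . S], [D → . ( a S], [D → . ;], [D → . S D (], [E → a . D], [S → . S ( E], [S → . a E] }  — shift
  I15: { [D → ( a S .], [D → . ( a S], [D → . ;], [D → . S D (], [D → S . D (], [S → . S ( E], [S → . a E], [S → S . ( E] }  — shift, reduce
  I16: { [D → ( a . S], [S → . S ( E], [S → . a E] }  — shift
  I17: { [D → ( a S .], [S → S . ( E] }  — shift, reduce
  I18: { [E → . (], [E → . a D], [S → S ( . E] }  — shift

I15 contains reduce item [D → ( a S .] and shift items [D → . ( a S], [D → . ;], [S → S . ( E], [S → . a E] — shift-reduce conflict.
I17 contains reduce item [D → ( a S .] and shift item [S → S . ( E] — shift-reduce conflict.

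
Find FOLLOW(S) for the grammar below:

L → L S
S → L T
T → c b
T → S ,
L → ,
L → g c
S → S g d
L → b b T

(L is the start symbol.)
To compute FOLLOW(S), find every occurrence of S on a right-hand side N → α S β: add FIRST(β) \ {ε}, and if β is empty or nullable also add FOLLOW(N). Iterate to a fixed point.

In L → L S: S is at the end, add FOLLOW(L)
In T → S ,: S is followed by ',', add FIRST(',') \ {ε} = { ',' }
In S → S g d: S is followed by g d, add FIRST(g d) \ {ε} = { 'g' }

The FOLLOW sets referred to above (computed the same way, to a fixed point):
  FOLLOW(L) = { $, ',', 'b', 'c', 'g' }

Taking the union: FOLLOW(S) = { $, ',', 'b', 'c', 'g' }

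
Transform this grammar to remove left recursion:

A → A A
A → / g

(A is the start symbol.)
A is directly left-recursive. The standard transformation for
  A → A α₁ | ... | A α_m | β₁ | ... | β_n
is
  A  → β₁ A' | ... | β_n A'
  A' → α₁ A' | ... | α_m A' | ε

A → / g becomes A → / g A'
A → A A becomes A' → A A'
Add A' → ε

Resulting grammar:
A → / g A'
A' → A A'
A' → ε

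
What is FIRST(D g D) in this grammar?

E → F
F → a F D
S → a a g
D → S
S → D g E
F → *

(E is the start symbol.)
{ 'a' }

FIRST sets of the non-terminals involved (from the grammar, by fixed-point iteration):
  FIRST(D) = { 'a' }

To compute FIRST(D g D), process the symbols left to right:
Symbol D is a non-terminal. Add FIRST(D) \ {ε} = { 'a' }
D is not nullable (ε ∉ FIRST(D)), so stop here.
FIRST(D g D) = { 'a' }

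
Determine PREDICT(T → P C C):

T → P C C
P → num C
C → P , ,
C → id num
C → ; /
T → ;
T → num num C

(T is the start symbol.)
{ 'num' }

PREDICT(T → P C C) = (FIRST(RHS) \ {ε}) ∪ (FOLLOW(T) if ε ∈ FIRST(RHS), i.e. RHS ⇒* ε)
FIRST(P) = { 'num' }
FIRST(P C C) = { 'num' }
ε ∉ FIRST(P C C), so FOLLOW(T) is not added.
PREDICT(T → P C C) = { 'num' }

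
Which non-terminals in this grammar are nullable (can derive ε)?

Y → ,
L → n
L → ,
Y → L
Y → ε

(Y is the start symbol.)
ε-productions: Y → ε
So Y is immediately nullable.
No further non-terminal can be added: every production for the remaining non-terminals contains a terminal or a non-nullable non-terminal.
Nullable = { 'Y' }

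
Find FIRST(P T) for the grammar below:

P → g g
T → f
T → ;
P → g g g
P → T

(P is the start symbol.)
{ ';', 'f', 'g' }

FIRST sets of the non-terminals involved (from the grammar, by fixed-point iteration):
  FIRST(P) = { ';', 'f', 'g' }

To compute FIRST(P T), process the symbols left to right:
Symbol P is a non-terminal. Add FIRST(P) \ {ε} = { ';', 'f', 'g' }
P is not nullable (ε ∉ FIRST(P)), so stop here.
FIRST(P T) = { ';', 'f', 'g' }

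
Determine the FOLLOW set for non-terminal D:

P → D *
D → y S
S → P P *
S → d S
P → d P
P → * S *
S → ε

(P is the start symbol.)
To compute FOLLOW(D), find every occurrence of D on a right-hand side N → α D β: add FIRST(β) \ {ε}, and if β is empty or nullable also add FOLLOW(N). Iterate to a fixed point.

In P → D *: D is followed by '*', add FIRST('*') \ {ε} = { '*' }

Taking the union: FOLLOW(D) = { '*' }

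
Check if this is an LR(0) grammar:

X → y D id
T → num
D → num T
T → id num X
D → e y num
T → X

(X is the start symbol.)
Augment with X' → X and build the canonical LR(0) collection (I0 = CLOSURE({[X' → . X]}), then GOTO on every symbol after a dot until no new states appear). It has 15 states:
  I0: { [X → . y D id], [X' → . X] }  — shift
  I1: { [X' → X .] }  — accept
  I2: { [D → . e y num], [D → . num T], [X → y . D id] }  — shift
  I3: { [X → y D . id] }  — shift
  I4: { [D → e . y num] }  — shift
  I5: { [D → num . T], [T → . X], [T → . id num X], [T → . num], [X → . y D id] }  — shift
  I6: { [D → num T .] }  — reduce
  I7: { [T → X .] }  — reduce
  I8: { [T → id . num X] }  — shift
  I9: { [T → num .] }  — reduce
  I10: { [T → id num . X], [X → . y D id] }  — shift
  I11: { [T → id num X .] }  — reduce
  I12: { [D → e y . num] }  — shift
  I13: { [D → e y num .] }  — reduce
  I14: { [X → y D id .] }  — reduce

Every state is either a pure shift/goto state or contains exactly one complete item and nothing to shift — no conflicts. The grammar is LR(0).

Answer: Yes, the grammar is LR(0)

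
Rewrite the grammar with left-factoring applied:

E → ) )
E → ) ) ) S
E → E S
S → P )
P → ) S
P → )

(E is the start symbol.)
E → ) ) E'
E' → ε
E' → ) S
E → E S
S → P )
P → ) P'
P' → S
P' → ε

Left-factoring transforms A → αβ₁ | αβ₂ into A → αA' and A' → β₁ | β₂
(α is the longest common prefix among the alternatives). Repeat until
no nonterminal has two alternatives with a common prefix.

Round 1: E has alternatives sharing prefix ') )'. Introduce E': E → ) ) E'
  Add: E' → ε
  Add: E' → ) S

Round 2: P has alternatives sharing prefix ')'. Introduce P': P → ) P'
  Add: P' → S
  Add: P' → ε

No remaining common prefixes — done.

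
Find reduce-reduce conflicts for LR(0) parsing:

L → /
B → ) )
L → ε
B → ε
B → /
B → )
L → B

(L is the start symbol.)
A reduce-reduce conflict occurs when an LR(0) state has two complete items [A → α .] and [B → β .] — both call for a reduction, and with no lookahead the parser cannot choose between them.

Augment with L' → L and build the canonical LR(0) collection (I0 = CLOSURE({[L' → . L]}), then GOTO on every symbol after a dot until no new states appear). It has 6 states:
  I0: { [B → . ) )], [B → . )], [B → . /], [B → .], [L → . /], [L → . B], [L → .], [L' → . L] }  — shift, 2 reduces
  I1: { [B → ) . )], [B → ) .] }  — shift, reduce
  I2: { [B → / .], [L → / .] }  — 2 reduces
  I3: { [L → B .] }  — reduce
  I4: { [L' → L .] }  — accept
  I5: { [B → ) ) .] }  — reduce

I0 contains complete items [B → .], [L → .] — reduce-reduce conflict.
I2 contains complete items [B → / .], [L → / .] — reduce-reduce conflict.

Answer: Yes — I0: [B → .] vs [L → .]; I2: [B → / .] vs [L → / .]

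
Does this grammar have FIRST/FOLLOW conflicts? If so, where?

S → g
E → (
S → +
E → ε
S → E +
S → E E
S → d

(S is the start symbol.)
Yes. E → '(' with FOLLOW(E) on { '(' }

A FIRST/FOLLOW conflict occurs when a non-terminal N has a nullable alternative N → β (β ⇒* ε) and another alternative N → α with FIRST(α) ∩ FOLLOW(N) ≠ ∅: on such a lookahead the parser cannot decide between expanding α and letting N vanish via β.

Nullable non-terminals: E, S.
FIRST sets used below: FIRST(E) = { '(', ε }

E: nullable alternative(s) E → ε; FOLLOW(E) = { $, '(', '+' }
  E → (: FIRST \ {ε} = { '(' } — overlaps FOLLOW(E) on { '(' }: CONFLICT
  E → ε: FIRST \ {ε} = { } — this is the only nullable alternative, skip

S: nullable alternative(s) S → E E; FOLLOW(S) = { $ }
  S → g: FIRST \ {ε} = { 'g' } — disjoint from FOLLOW(S)
  S → +: FIRST \ {ε} = { '+' } — disjoint from FOLLOW(S)
  S → E +: FIRST \ {ε} = { '(', '+' } — disjoint from FOLLOW(S)
  S → E E: FIRST \ {ε} = { '(' } — this is the only nullable alternative, skip
  S → d: FIRST \ {ε} = { 'd' } — disjoint from FOLLOW(S)

So the grammar has 1 FIRST/FOLLOW conflict (marked CONFLICT above).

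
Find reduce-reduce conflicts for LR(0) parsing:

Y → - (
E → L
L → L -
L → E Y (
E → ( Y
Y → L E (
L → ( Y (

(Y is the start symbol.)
No reduce-reduce conflicts

A reduce-reduce conflict occurs when an LR(0) state has two complete items [A → α .] and [B → β .] — both call for a reduction, and with no lookahead the parser cannot choose between them.

Augment with Y' → Y and build the canonical LR(0) collection (I0 = CLOSURE({[Y' → . Y]}), then GOTO on every symbol after a dot until no new states appear). It has 15 states:
  I0: { [E → . ( Y], [E → . L], [L → . ( Y (], [L → . E Y (], [L → . L -], [Y → . - (], [Y → . L E (], [Y' → . Y] }  — shift
  I1: { [E → ( . Y], [E → . ( Y], [E → . L], [L → ( . Y (], [L → . ( Y (], [L → . E Y (], [L → . L -], [Y → . - (], [Y → . L E (] }  — shift
  I2: { [Y → - . (] }  — shift
  I3: { [E → . ( Y], [E → . L], [L → . ( Y (], [L → . E Y (], [L → . L -], [L → E . Y (], [Y → . - (], [Y → . L E (] }  — shift
  I4: { [E → . ( Y], [E → . L], [E → L .], [L → . ( Y (], [L → . E Y (], [L → . L -], [L → L . -], [Y → L . E (] }  — shift, reduce
  I5: { [Y' → Y .] }  — accept
  I6: { [L → L - .] }  — reduce
  I7: { [E → . ( Y], [E → . L], [L → . ( Y (], [L → . E Y (], [L → . L -], [L → E . Y (], [Y → . - (], [Y → . L E (], [Y → L E . (] }  — shift
  I8: { [E → L .], [L → L . -] }  — shift, reduce
  I9: { [E → ( . Y], [E → . ( Y], [E → . L], [L → ( . Y (], [L → . ( Y (], [L → . E Y (], [L → . L -], [Y → . - (], [Y → . L E (], [Y → L E ( .] }  — shift, reduce
  I10: { [L → E Y . (] }  — shift
  I11: { [L → E Y ( .] }  — reduce
  I12: { [E → ( Y .], [L → ( Y . (] }  — shift, reduce
  I13: { [L → ( Y ( .] }  — reduce
  I14: { [Y → - ( .] }  — reduce

No state contains more than one complete item.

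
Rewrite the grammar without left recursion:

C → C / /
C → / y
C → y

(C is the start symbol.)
C is directly left-recursive. The standard transformation for
  A → A α₁ | ... | A α_m | β₁ | ... | β_n
is
  A  → β₁ A' | ... | β_n A'
  A' → α₁ A' | ... | α_m A' | ε

C → / y becomes C → / y C'
C → y becomes C → y C'
C → C / / becomes C' → / / C'
Add C' → ε

Resulting grammar:
C → / y C'
C → y C'
C' → / / C'
C' → ε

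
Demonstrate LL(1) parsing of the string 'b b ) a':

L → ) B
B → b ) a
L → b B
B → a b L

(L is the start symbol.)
Stack is shown with the top on the left.

Stack    Input      Action
--------------------------
L $      b b ) a $  output L → b B
b B $    b b ) a $  match 'b'
B $      b ) a $    output B → b ) a
b ) a $  b ) a $    match 'b'
) a $    ) a $      match ')'
a $      a $        match 'a'
$        $          accept

The string is accepted.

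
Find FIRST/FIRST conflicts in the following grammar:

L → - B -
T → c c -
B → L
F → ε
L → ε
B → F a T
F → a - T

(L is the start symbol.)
No FIRST/FIRST conflicts.

FIRST sets of the non-terminals at (or reachable through a nullable prefix from) the front of some alternative:
  FIRST(L) = { '-', ε }
  FIRST(F) = { 'a', ε }

Productions for L:
  L → - B -: FIRST = { '-' }
  L → ε: FIRST = { ε }
Productions for B:
  B → L: FIRST = { '-', ε }
  B → F a T: FIRST = { 'a' }
Productions for F:
  F → ε: FIRST = { ε }
  F → a - T: FIRST = { 'a' }
T has only one production, so no FIRST/FIRST conflict is possible there.

All alternatives of each non-terminal have pairwise disjoint FIRST sets.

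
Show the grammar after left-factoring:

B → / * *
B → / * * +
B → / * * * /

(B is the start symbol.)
B → / * * B'
B' → ε
B' → +
B' → * /

Left-factoring transforms A → αβ₁ | αβ₂ into A → αA' and A' → β₁ | β₂
(α is the longest common prefix among the alternatives). Repeat until
no nonterminal has two alternatives with a common prefix.

Round 1: B has alternatives sharing prefix '/ * *'. Introduce B': B → / * * B'
  Add: B' → ε
  Add: B' → +
  Add: B' → * /

No remaining common prefixes — done.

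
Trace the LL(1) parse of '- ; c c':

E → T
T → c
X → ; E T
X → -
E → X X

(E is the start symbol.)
LL(1) parsing maintains a stack (initially the start symbol over $) and the input. At each step: if the stack top is a terminal, match it against the current input token; if it is a non-terminal N, replace it with the RHS of M[N, lookahead] (the unique production whose predict set contains the lookahead).

Stack is shown with the top on the left.

Stack    Input      Action
--------------------------
E $      - ; c c $  output E → X X
X X $    - ; c c $  output X → -
- X $    - ; c c $  match '-'
X $      ; c c $    output X → ; E T
; E T $  ; c c $    match ';'
E T $    c c $      output E → T
T T $    c c $      output T → c
c T $    c c $      match 'c'
T $      c $        output T → c
c $      c $        match 'c'
$        $          accept

The string is accepted.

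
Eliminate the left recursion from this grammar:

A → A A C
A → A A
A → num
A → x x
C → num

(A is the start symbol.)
A → num A'
A → x x A'
A' → A C A'
A' → A A'
A' → ε
C → num

A is directly left-recursive. The standard transformation for
  A → A α₁ | ... | A α_m | β₁ | ... | β_n
is
  A  → β₁ A' | ... | β_n A'
  A' → α₁ A' | ... | α_m A' | ε

A → num becomes A → num A'
A → x x becomes A → x x A'
A → A A C becomes A' → A C A'
A → A A becomes A' → A A'
Add A' → ε

Productions for other non-terminals are unchanged:
  C → num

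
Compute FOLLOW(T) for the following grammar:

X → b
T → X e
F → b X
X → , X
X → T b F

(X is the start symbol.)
{ 'b' }

To compute FOLLOW(T), find every occurrence of T on a right-hand side N → α T β: add FIRST(β) \ {ε}, and if β is empty or nullable also add FOLLOW(N). Iterate to a fixed point.

In X → T b F: T is followed by b F, add FIRST(b F) \ {ε} = { 'b' }

Taking the union: FOLLOW(T) = { 'b' }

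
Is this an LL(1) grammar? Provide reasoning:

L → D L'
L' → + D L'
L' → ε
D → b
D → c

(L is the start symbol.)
Relevant sets:
  FOLLOW(L') = { $ }

For L':
  PREDICT(L' → '+' D L') = { '+' }
  PREDICT(L' → ε) = { $ }
For D:
  PREDICT(D → b) = { 'b' }
  PREDICT(D → c) = { 'c' }
L has a single production, so nothing to check there.

All predict sets are disjoint. The grammar IS LL(1).

Answer: Yes, the grammar is LL(1).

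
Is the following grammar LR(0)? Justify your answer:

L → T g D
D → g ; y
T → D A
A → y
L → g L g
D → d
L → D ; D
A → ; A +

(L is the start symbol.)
Yes, the grammar is LR(0)

Augment with L' → L and build the canonical LR(0) collection (I0 = CLOSURE({[L' → . L]}), then GOTO on every symbol after a dot until no new states appear). It has 20 states:
  I0: { [D → . d], [D → . g ; y], [L → . D ; D], [L → . T g D], [L → . g L g], [L' → . L], [T → . D A] }  — shift
  I1: { [A → . ; A +], [A → . y], [L → D . ; D], [T → D . A] }  — shift
  I2: { [L' → L .] }  — accept
  I3: { [L → T . g D] }  — shift
  I4: { [D → d .] }  — reduce
  I5: { [D → . d], [D → . g ; y], [D → g . ; y], [L → . D ; D], [L → . T g D], [L → . g L g], [L → g . L g], [T → . D A] }  — shift
  I6: { [D → g ; . y] }  — shift
  I7: { [L → g L . g] }  — shift
  I8: { [L → g L g .] }  — reduce
  I9: { [D → g ; y .] }  — reduce
  I10: { [D → . d], [D → . g ; y], [L → T g . D] }  — shift
  I11: { [L → T g D .] }  — reduce
  I12: { [D → g . ; y] }  — shift
  I13: { [A → . ; A +], [A → . y], [A → ; . A +], [D → . d], [D → . g ; y], [L → D ; . D] }  — shift
  I14: { [T → D A .] }  — reduce
  I15: { [A → y .] }  — reduce
  I16: { [A → . ; A +], [A → . y], [A → ; . A +] }  — shift
  I17: { [A → ; A . +] }  — shift
  I18: { [L → D ; D .] }  — reduce
  I19: { [A → ; A + .] }  — reduce

Every state is either a pure shift/goto state or contains exactly one complete item and nothing to shift — no conflicts. The grammar is LR(0).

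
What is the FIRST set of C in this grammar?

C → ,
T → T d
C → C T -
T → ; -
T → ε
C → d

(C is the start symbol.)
From C → ,:
  - ',' is a terminal: add ',' and stop
From C → C T -:
  - C is the symbol being defined: contributes nothing new
    C is not nullable, so stop
From C → d:
  - d is a terminal: add 'd' and stop

Collecting: FIRST(C) = { ',', 'd' }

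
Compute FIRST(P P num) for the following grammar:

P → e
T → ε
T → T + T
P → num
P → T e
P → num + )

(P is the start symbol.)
FIRST sets of the non-terminals involved (from the grammar, by fixed-point iteration):
  FIRST(P) = { '+', 'e', 'num' }

To compute FIRST(P P num), process the symbols left to right:
Symbol P is a non-terminal. Add FIRST(P) \ {ε} = { '+', 'e', 'num' }
P is not nullable (ε ∉ FIRST(P)), so stop here.
FIRST(P P num) = { '+', 'e', 'num' }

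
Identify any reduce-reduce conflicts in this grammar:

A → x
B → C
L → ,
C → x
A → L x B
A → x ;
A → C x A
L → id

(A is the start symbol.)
A reduce-reduce conflict occurs when an LR(0) state has two complete items [A → α .] and [B → β .] — both call for a reduction, and with no lookahead the parser cannot choose between them.

Augment with A' → A and build the canonical LR(0) collection (I0 = CLOSURE({[A' → . A]}), then GOTO on every symbol after a dot until no new states appear). It has 14 states:
  I0: { [A → . C x A], [A → . L x B], [A → . x ;], [A → . x], [A' → . A], [C → . x], [L → . ,], [L → . id] }  — shift
  I1: { [L → , .] }  — reduce
  I2: { [A' → A .] }  — accept
  I3: { [A → C . x A] }  — shift
  I4: { [A → L . x B] }  — shift
  I5: { [L → id .] }  — reduce
  I6: { [A → x . ;], [A → x .], [C → x .] }  — shift, 2 reduces
  I7: { [A → x ; .] }  — reduce
  I8: { [A → L x . B], [B → . C], [C → . x] }  — shift
  I9: { [A → L x B .] }  — reduce
  I10: { [B → C .] }  — reduce
  I11: { [C → x .] }  — reduce
  I12: { [A → . C x A], [A → . L x B], [A → . x ;], [A → . x], [A → C x . A], [C → . x], [L → . ,], [L → . id] }  — shift
  I13: { [A → C x A .] }  — reduce

I6 contains complete items [A → x .], [C → x .] — reduce-reduce conflict.

Answer: Yes — I6: [A → x .] vs [C → x .]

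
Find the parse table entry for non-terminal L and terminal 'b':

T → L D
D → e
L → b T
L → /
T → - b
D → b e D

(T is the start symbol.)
L → b T

To find M[L, 'b'], we find productions for L where 'b' is in the predict set (PREDICT(N → α) = (FIRST(α) \ {ε}) ∪ (FOLLOW(N) if α ⇒* ε)).

L → b T: PREDICT = { 'b' }
  'b' is in predict set, so this production goes in M[L, 'b']
L → /: PREDICT = { '/' }

M[L, 'b'] = L → b T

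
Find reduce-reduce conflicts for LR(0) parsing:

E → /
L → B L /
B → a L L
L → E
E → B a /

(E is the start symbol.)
Yes — I11: [E → / .] vs [E → B a / .]

Augment with E' → E and build the canonical LR(0) collection (I0 = CLOSURE({[E' → . E]}), then GOTO on every symbol after a dot until no new states appear). It has 15 states:
  I0: { [B → . a L L], [E → . /], [E → . B a /], [E' → . E] }  — shift
  I1: { [E → / .] }  — reduce
  I2: { [E → B . a /] }  — shift
  I3: { [E' → E .] }  — accept
  I4: { [B → . a L L], [B → a . L L], [E → . /], [E → . B a /], [L → . B L /], [L → . E] }  — shift
  I5: { [B → . a L L], [E → . /], [E → . B a /], [E → B . a /], [L → . B L /], [L → . E], [L → B . L /] }  — shift
  I6: { [L → E .] }  — reduce
  I7: { [B → . a L L], [B → a L . L], [E → . /], [E → . B a /], [L → . B L /], [L → . E] }  — shift
  I8: { [B → a L L .] }  — reduce
  I9: { [L → B L . /] }  — shift
  I10: { [B → . a L L], [B → a . L L], [E → . /], [E → . B a /], [E → B a . /], [L → . B L /], [L → . E] }  — shift
  I11: { [E → / .], [E → B a / .] }  — 2 reduces
  I12: { [L → B L / .] }  — reduce
  I13: { [E → B a . /] }  — shift
  I14: { [E → B a / .] }  — reduce

I11 contains complete items [E → / .], [E → B a / .] — reduce-reduce conflict.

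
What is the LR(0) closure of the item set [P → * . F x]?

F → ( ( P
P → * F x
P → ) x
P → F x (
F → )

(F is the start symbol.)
{ [F → . ( ( P], [F → . )], [P → * . F x] }

To compute CLOSURE, for each item [A → α.Bβ] where B is a non-terminal, add [B → .γ] for all productions B → γ; repeat for the newly added items until nothing changes.

Start with: [P → * . F x]
  [P → * . F x] has the dot before F: add [F → . ( ( P], [F → . )]
No further items can be added.

CLOSURE = { [F → . ( ( P], [F → . )], [P → * . F x] }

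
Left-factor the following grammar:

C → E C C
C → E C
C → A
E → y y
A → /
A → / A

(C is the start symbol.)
Left-factoring transforms A → αβ₁ | αβ₂ into A → αA' and A' → β₁ | β₂
(α is the longest common prefix among the alternatives). Repeat until
no nonterminal has two alternatives with a common prefix.

Round 1: C has alternatives sharing prefix 'E C'. Introduce C': C → E C C'
  Add: C' → C
  Add: C' → ε

Round 2: A has alternatives sharing prefix '/'. Introduce A': A → / A'
  Add: A' → ε
  Add: A' → A

No remaining common prefixes — done.

Resulting grammar:
C → E C C'
C' → C
C' → ε
C → A
E → y y
A → / A'
A' → ε
A' → A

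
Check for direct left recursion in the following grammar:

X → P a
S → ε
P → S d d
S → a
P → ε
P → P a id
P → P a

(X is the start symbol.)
Yes, P is left-recursive

Direct left recursion occurs when N → N α for some non-terminal N (the right-hand side begins with the left-hand side itself).

X → P a: starts with P
S → ε: starts with ε
P → S d d: starts with S
S → a: starts with a
P → ε: starts with ε
P → P a id: LEFT RECURSIVE (starts with P)
P → P a: LEFT RECURSIVE (starts with P)

The grammar has direct left recursion on: P.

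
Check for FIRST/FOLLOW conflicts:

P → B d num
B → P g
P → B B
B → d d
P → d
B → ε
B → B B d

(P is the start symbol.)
Nullable non-terminals: B, P.
FIRST sets used below: FIRST(P) = { 'd', 'g', ε }, FIRST(B) = { 'd', 'g', ε }

B: nullable alternative(s) B → ε; FOLLOW(B) = { $, 'd', 'g' }
  B → P g: FIRST \ {ε} = { 'd', 'g' } — overlaps FOLLOW(B) on { 'd', 'g' }: CONFLICT
  B → d d: FIRST \ {ε} = { 'd' } — overlaps FOLLOW(B) on { 'd' }: CONFLICT
  B → ε: FIRST \ {ε} = { } — this is the only nullable alternative, skip
  B → B B d: FIRST \ {ε} = { 'd', 'g' } — overlaps FOLLOW(B) on { 'd', 'g' }: CONFLICT

P: nullable alternative(s) P → B B; FOLLOW(P) = { $, 'g' }
  P → B d num: FIRST \ {ε} = { 'd', 'g' } — overlaps FOLLOW(P) on { 'g' }: CONFLICT
  P → B B: FIRST \ {ε} = { 'd', 'g' } — this is the only nullable alternative, skip
  P → d: FIRST \ {ε} = { 'd' } — disjoint from FOLLOW(P)

So the grammar has 4 FIRST/FOLLOW conflicts (marked CONFLICT above).

Answer: Yes. P → B d num with FOLLOW(P) on { 'g' }; B → P g with FOLLOW(B) on { 'd', 'g' }; B → d d with FOLLOW(B) on { 'd' }; B → B B d with FOLLOW(B) on { 'd', 'g' }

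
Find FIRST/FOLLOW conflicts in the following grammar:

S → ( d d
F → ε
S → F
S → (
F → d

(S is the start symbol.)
No FIRST/FOLLOW conflicts.

Nullable non-terminals: F, S.
FIRST sets used below: FIRST(F) = { 'd', ε }

F: nullable alternative(s) F → ε; FOLLOW(F) = { $ }
  F → ε: FIRST \ {ε} = { } — this is the only nullable alternative, skip
  F → d: FIRST \ {ε} = { 'd' } — disjoint from FOLLOW(F)

S: nullable alternative(s) S → F; FOLLOW(S) = { $ }
  S → ( d d: FIRST \ {ε} = { '(' } — disjoint from FOLLOW(S)
  S → F: FIRST \ {ε} = { 'd' } — this is the only nullable alternative, skip
  S → (: FIRST \ {ε} = { '(' } — disjoint from FOLLOW(S)

No FIRST/FOLLOW conflicts found.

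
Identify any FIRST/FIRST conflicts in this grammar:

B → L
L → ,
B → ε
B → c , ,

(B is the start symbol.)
FIRST sets of the non-terminals at (or reachable through a nullable prefix from) the front of some alternative:
  FIRST(L) = { ',' }

Productions for B:
  B → L: FIRST = { ',' }
  B → ε: FIRST = { ε }
  B → c , ,: FIRST = { 'c' }
L has only one production, so no FIRST/FIRST conflict is possible there.

All alternatives of each non-terminal have pairwise disjoint FIRST sets.

Answer: No FIRST/FIRST conflicts.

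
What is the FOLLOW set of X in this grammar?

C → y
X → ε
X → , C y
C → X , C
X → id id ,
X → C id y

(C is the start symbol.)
{ ',' }

In C → X , C: X is followed by ',' C, add FIRST(',' C) \ {ε} = { ',' }

Taking the union: FOLLOW(X) = { ',' }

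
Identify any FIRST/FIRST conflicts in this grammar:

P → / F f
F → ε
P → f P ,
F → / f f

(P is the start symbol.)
A FIRST/FIRST conflict occurs when two productions N → α and N → β for the same non-terminal have FIRST(α) ∩ FIRST(β) ≠ ∅ (with ε ∈ FIRST of a nullable right-hand side, so two nullable alternatives also conflict).

Productions for P:
  P → / F f: FIRST = { '/' }
  P → f P ,: FIRST = { 'f' }
Productions for F:
  F → ε: FIRST = { ε }
  F → / f f: FIRST = { '/' }

All alternatives of each non-terminal have pairwise disjoint FIRST sets.

Answer: No FIRST/FIRST conflicts.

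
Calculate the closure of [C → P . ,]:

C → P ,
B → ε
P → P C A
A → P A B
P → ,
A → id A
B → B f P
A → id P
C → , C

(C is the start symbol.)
{ [C → P . ,] }

Start with: [C → P . ,]
The dot precedes the terminal ',', so nothing is added.

CLOSURE = { [C → P . ,] }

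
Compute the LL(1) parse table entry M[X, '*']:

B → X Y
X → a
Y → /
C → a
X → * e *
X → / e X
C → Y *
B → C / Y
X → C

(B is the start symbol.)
To find M[X, '*'], we find productions for X where '*' is in the predict set (PREDICT(N → α) = (FIRST(α) \ {ε}) ∪ (FOLLOW(N) if α ⇒* ε)).

Relevant sets:
  FIRST(C) = { '/', 'a' }

X → a: PREDICT = { 'a' }
X → * e *: PREDICT = { '*' }
  '*' is in predict set, so this production goes in M[X, '*']
X → / e X: PREDICT = { '/' }
X → C: PREDICT = { '/', 'a' }

M[X, '*'] = X → * e *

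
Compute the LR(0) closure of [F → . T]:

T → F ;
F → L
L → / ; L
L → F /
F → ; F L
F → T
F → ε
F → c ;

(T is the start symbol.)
To compute CLOSURE, for each item [A → α.Bβ] where B is a non-terminal, add [B → .γ] for all productions B → γ; repeat for the newly added items until nothing changes.

Start with: [F → . T]
  [F → . T] has the dot before T: add [T → . F ;]
  [T → . F ;] has the dot before F: add [F → . L], [F → . ; F L], [F → .], [F → . c ;]
  [F → . L] has the dot before L: add [L → . / ; L], [L → . F /]
No further items can be added.

CLOSURE = { [F → . ; F L], [F → . L], [F → . T], [F → . c ;], [F → .], [L → . / ; L], [L → . F /], [T → . F ;] }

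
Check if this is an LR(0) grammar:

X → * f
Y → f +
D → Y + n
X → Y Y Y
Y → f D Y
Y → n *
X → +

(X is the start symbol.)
Augment with X' → X and build the canonical LR(0) collection (I0 = CLOSURE({[X' → . X]}), then GOTO on every symbol after a dot until no new states appear). It has 17 states:
  I0: { [X → . * f], [X → . +], [X → . Y Y Y], [X' → . X], [Y → . f +], [Y → . f D Y], [Y → . n *] }  — shift
  I1: { [X → * . f] }  — shift
  I2: { [X → + .] }  — reduce
  I3: { [X' → X .] }  — accept
  I4: { [X → Y . Y Y], [Y → . f +], [Y → . f D Y], [Y → . n *] }  — shift
  I5: { [D → . Y + n], [Y → . f +], [Y → . f D Y], [Y → . n *], [Y → f . +], [Y → f . D Y] }  — shift
  I6: { [Y → n . *] }  — shift
  I7: { [Y → n * .] }  — reduce
  I8: { [Y → f + .] }  — reduce
  I9: { [Y → . f +], [Y → . f D Y], [Y → . n *], [Y → f D . Y] }  — shift
  I10: { [D → Y . + n] }  — shift
  I11: { [D → Y + . n] }  — shift
  I12: { [D → Y + n .] }  — reduce
  I13: { [Y → f D Y .] }  — reduce
  I14: { [X → Y Y . Y], [Y → . f +], [Y → . f D Y], [Y → . n *] }  — shift
  I15: { [X → Y Y Y .] }  — reduce
  I16: { [X → * f .] }  — reduce

Every state is either a pure shift/goto state or contains exactly one complete item and nothing to shift — no conflicts. The grammar is LR(0).

Answer: Yes, the grammar is LR(0)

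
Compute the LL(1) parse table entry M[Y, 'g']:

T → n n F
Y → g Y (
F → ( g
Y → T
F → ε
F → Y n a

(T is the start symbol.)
Y → g Y (

To find M[Y, 'g'], we find productions for Y where 'g' is in the predict set (PREDICT(N → α) = (FIRST(α) \ {ε}) ∪ (FOLLOW(N) if α ⇒* ε)).

Relevant sets:
  FIRST(T) = { 'n' }

Y → g Y (: PREDICT = { 'g' }
  'g' is in predict set, so this production goes in M[Y, 'g']
Y → T: PREDICT = { 'n' }

M[Y, 'g'] = Y → g Y (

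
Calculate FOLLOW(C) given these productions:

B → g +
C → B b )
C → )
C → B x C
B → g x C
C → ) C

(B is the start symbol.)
To compute FOLLOW(C), find every occurrence of C on a right-hand side N → α C β: add FIRST(β) \ {ε}, and if β is empty or nullable also add FOLLOW(N). Iterate to a fixed point.

In C → B x C: C is at the end; this adds FOLLOW(C) to itself — nothing new
In B → g x C: C is at the end, add FOLLOW(B)
In C → ) C: C is at the end; this adds FOLLOW(C) to itself — nothing new

The FOLLOW sets referred to above (computed the same way, to a fixed point):
  FOLLOW(B) = { $, 'b', 'x' }

Taking the union: FOLLOW(C) = { $, 'b', 'x' }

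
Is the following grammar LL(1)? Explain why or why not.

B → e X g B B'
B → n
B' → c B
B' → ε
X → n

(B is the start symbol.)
No. Predict set conflict for B': { 'c' }

Relevant sets:
  FOLLOW(B') = { $, 'c' }

For B:
  PREDICT(B → e X g B B') = { 'e' }
  PREDICT(B → n) = { 'n' }
For B':
  PREDICT(B' → c B) = { 'c' }
  PREDICT(B' → ε) = { $, 'c' }
X has a single production, so nothing to check there.

Conflict found: Predict set conflict for B': { 'c' }
The grammar is NOT LL(1).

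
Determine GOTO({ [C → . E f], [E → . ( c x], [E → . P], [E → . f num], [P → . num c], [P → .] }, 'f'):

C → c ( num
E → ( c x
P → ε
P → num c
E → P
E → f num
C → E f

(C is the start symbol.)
GOTO(I, 'f') = CLOSURE({ [A → αX.β] : [A → α.Xβ] ∈ I, X = 'f' })

Items with dot before 'f', with the dot advanced:
  [E → . f num] → [E → f . num]
Closure adds nothing (no advanced item has the dot before a non-terminal).

GOTO = { [E → f . num] }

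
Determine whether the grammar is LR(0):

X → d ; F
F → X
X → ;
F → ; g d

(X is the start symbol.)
A grammar is LR(0) if no state in the canonical LR(0) collection has:
  - both a shift item (dot before a terminal) and a complete item (shift-reduce conflict), or
  - two or more complete items (reduce-reduce conflict; the accept item [X' → X .] counts as a complete item here).

Augment with X' → X and build the canonical LR(0) collection (I0 = CLOSURE({[X' → . X]}), then GOTO on every symbol after a dot until no new states appear). It has 10 states:
  I0: { [X → . ;], [X → . d ; F], [X' → . X] }  — shift
  I1: { [X → ; .] }  — reduce
  I2: { [X' → X .] }  — accept
  I3: { [X → d . ; F] }  — shift
  I4: { [F → . ; g d], [F → . X], [X → . ;], [X → . d ; F], [X → d ; . F] }  — shift
  I5: { [F → ; . g d], [X → ; .] }  — shift, reduce
  I6: { [X → d ; F .] }  — reduce
  I7: { [F → X .] }  — reduce
  I8: { [F → ; g . d] }  — shift
  I9: { [F → ; g d .] }  — reduce

Conflict in state I5:
  Shift-reduce conflict between [X → ; .] and [F → ; . g d]
So the grammar is NOT LR(0).

Answer: No. Shift-reduce conflict between [X → ; .] and [F → ; . g d]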